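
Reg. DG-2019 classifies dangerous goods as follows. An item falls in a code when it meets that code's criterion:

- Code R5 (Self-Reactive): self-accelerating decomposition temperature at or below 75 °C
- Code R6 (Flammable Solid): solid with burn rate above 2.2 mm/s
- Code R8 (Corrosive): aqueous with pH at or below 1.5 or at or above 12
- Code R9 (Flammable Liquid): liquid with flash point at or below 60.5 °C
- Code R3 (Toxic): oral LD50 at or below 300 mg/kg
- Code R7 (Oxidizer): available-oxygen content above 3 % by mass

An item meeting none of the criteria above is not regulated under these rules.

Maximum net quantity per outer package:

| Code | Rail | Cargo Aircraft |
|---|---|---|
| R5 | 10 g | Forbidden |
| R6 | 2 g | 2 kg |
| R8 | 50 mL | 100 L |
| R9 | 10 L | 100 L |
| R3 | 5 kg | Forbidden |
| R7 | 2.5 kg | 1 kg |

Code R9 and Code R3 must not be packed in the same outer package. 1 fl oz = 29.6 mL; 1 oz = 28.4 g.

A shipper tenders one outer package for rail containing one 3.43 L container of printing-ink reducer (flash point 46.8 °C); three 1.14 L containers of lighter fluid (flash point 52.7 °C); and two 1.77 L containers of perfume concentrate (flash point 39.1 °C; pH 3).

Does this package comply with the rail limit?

The printing-ink reducer has flash point 46.8 °C, which is ≤ 60.5 °C, so it is Code R9 (Flammable Liquid).
The lighter fluid has flash point 52.7 °C, which is ≤ 60.5 °C, so it is Code R9 (Flammable Liquid).
Perfume concentrate: flash point 39.1 °C ≤ 60.5 °C → Code R9 (Flammable Liquid).
Code R9 net quantity: 3.43 L + (three 1.14 L containers = 3.42 L) + (two 1.77 L containers = 3.54 L) = 10.39 L.
That exceeds the Code R9 rail limit of 10 L.

No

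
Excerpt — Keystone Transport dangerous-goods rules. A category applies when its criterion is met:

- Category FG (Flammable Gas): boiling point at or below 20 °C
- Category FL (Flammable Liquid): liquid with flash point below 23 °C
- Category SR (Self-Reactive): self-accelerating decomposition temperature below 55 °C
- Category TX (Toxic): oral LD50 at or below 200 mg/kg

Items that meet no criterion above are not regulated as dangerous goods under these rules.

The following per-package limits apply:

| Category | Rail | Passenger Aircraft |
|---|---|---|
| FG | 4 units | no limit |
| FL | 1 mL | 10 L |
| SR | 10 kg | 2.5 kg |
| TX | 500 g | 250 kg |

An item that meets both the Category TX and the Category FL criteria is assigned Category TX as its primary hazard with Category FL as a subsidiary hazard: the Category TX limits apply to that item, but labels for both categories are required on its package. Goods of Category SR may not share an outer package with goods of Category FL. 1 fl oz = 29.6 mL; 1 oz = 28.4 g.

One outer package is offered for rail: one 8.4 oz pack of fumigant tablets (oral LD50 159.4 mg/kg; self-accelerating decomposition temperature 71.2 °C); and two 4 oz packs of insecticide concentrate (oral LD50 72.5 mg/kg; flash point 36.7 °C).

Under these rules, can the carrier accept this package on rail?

With oral LD50 159.4 mg/kg (≤ 200 mg/kg), the fumigant tablets fall in Category TX.
Oral LD50 72.5 mg/kg meets the Category TX criterion (Toxic), so the insecticide concentrate is Category TX.
Total Category TX: (one 8.4 oz pack = 238.56 g) + (two 4 oz packs = 227.2 g) = 465.76 g.
465.76 g ≤ 500 g (rail limit, Category TX) — within limit.

Yes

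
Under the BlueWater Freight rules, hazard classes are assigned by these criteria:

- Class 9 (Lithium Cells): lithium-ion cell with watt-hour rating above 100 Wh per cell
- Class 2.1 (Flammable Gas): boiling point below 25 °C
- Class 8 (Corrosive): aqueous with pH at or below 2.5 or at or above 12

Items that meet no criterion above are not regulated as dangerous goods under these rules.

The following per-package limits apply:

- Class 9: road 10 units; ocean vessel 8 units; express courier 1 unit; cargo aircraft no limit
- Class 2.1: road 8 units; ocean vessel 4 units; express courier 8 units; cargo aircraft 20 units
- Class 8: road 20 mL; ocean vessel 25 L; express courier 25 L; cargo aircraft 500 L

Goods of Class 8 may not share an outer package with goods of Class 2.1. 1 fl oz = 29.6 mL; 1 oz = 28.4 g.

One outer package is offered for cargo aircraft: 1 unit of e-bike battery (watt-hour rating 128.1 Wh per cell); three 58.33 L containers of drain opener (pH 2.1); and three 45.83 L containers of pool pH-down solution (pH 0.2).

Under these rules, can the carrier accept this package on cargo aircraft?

Yes

With watt-hour rating 128.1 Wh per cell (> 100 Wh per cell), the e-bike battery falls in Class 9.
The drain opener has pH 2.1, which is ≤ 2.5, so it is Class 8 (Corrosive).
Pool pH-down solution: pH 0.2 ≤ 2.5 → Class 8 (Corrosive).
Class 8 net quantity: (three 58.33 L containers = 174.99 L) + (three 45.83 L containers = 137.49 L) = 312.48 L.
That is within the Class 8 cargo aircraft limit of 500 L.
Class 9 quantity: 1 unit.
Class 9 has no per-package limit by cargo aircraft.
The segregation rule (Class 8 with Class 2.1) does not apply to Class 8 with Class 9.
Every hazard class is within its cargo aircraft limit and no segregation rule is violated.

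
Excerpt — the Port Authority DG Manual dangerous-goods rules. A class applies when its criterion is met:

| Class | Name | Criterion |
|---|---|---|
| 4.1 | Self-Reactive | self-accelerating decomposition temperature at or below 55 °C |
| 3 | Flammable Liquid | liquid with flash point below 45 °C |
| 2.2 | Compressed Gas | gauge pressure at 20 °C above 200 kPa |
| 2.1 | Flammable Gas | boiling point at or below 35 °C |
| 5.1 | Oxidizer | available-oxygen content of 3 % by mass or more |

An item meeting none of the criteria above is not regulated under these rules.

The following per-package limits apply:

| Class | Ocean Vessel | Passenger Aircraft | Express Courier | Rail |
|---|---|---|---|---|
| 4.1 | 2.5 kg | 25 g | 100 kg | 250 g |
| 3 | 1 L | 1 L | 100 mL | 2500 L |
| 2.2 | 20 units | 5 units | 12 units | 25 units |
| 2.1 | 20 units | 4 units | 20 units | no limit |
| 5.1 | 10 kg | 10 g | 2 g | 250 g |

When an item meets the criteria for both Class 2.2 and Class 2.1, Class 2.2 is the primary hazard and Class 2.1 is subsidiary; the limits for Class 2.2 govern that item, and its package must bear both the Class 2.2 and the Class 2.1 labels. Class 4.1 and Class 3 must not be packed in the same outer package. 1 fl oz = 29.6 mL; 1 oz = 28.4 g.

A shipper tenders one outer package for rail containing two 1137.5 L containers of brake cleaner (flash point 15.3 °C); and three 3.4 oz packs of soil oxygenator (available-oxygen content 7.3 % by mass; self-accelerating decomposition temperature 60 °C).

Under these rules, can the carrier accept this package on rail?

Flash point 15.3 °C meets the Class 3 criterion (Flammable Liquid), so the brake cleaner is Class 3.
Available-oxygen content 7.3 % by mass meets the Class 5.1 criterion (Oxidizer), so the soil oxygenator is Class 5.1.
Class 5.1 quantity: three 3.4 oz packs = 289.68 g.
289.68 g > 250 g (rail limit, Class 5.1) — over the limit.
Class 3 quantity: two 1137.5 L containers = 2275 L.
That is within the Class 3 rail limit of 2500 L.
The segregation rule (Class 4.1 with Class 3) does not apply to Class 5.1 with Class 3.

No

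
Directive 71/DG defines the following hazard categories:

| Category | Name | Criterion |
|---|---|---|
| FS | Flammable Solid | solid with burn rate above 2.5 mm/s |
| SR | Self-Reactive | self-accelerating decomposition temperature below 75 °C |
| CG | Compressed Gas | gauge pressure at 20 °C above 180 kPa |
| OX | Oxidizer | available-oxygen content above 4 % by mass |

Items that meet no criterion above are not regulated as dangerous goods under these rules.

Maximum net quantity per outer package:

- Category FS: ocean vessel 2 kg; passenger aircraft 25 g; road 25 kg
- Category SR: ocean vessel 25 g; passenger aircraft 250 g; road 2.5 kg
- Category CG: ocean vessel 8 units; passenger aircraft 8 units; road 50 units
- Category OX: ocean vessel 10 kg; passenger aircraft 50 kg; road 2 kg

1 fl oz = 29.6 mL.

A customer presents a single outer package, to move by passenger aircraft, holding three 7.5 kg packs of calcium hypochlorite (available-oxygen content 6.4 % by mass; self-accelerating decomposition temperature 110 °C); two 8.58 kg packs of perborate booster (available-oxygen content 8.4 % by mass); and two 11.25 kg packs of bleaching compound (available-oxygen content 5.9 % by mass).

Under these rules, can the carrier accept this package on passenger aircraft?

No

The calcium hypochlorite has available-oxygen content 6.4 % by mass, which is > 4 % by mass, so it is Category OX (Oxidizer).
Available-oxygen content 8.4 % by mass meets the Category OX criterion (Oxidizer), so the perborate booster is Category OX.
Available-oxygen content 5.9 % by mass meets the Category OX criterion (Oxidizer), so the bleaching compound is Category OX.
Category OX net quantity: (three 7.5 kg packs = 22.5 kg) + (two 8.58 kg packs = 17.16 kg) + (two 11.25 kg packs = 22.5 kg) = 62.16 kg.
62.16 kg exceeds the passenger aircraft limit of 50 kg for Category OX.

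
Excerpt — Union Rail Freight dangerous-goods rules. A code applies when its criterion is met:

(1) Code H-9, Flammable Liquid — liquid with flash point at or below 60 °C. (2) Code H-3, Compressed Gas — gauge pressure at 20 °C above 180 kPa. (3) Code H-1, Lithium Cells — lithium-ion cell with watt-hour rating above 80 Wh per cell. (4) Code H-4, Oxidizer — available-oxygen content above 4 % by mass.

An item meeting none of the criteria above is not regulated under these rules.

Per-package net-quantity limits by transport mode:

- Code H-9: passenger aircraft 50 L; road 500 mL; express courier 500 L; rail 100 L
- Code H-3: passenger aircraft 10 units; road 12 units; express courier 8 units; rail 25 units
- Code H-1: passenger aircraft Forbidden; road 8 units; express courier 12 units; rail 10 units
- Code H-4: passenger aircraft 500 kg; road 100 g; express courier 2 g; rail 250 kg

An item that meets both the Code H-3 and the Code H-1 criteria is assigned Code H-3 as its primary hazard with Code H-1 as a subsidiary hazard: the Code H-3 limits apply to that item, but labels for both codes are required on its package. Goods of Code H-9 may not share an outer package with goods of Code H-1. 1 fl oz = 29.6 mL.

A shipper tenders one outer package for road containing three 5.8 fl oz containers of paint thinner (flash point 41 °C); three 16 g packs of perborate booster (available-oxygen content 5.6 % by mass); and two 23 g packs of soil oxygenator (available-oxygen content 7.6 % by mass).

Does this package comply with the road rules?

No

Paint thinner: flash point 41 °C ≤ 60 °C → Code H-9 (Flammable Liquid).
Available-oxygen content 5.6 % by mass meets the Code H-4 criterion (Oxidizer), so the perborate booster is Code H-4.
Soil oxygenator: available-oxygen content 7.6 % by mass > 4 % by mass → Code H-4 (Oxidizer).
Code H-4 net quantity: (three 16 g packs = 48 g) + (two 23 g packs = 46 g) = 94 g.
94 g is within the road limit of 100 g for Code H-4.
Code H-9 quantity: three 5.8 fl oz containers = 515.04 mL.
515.04 mL exceeds the road limit of 500 mL for Code H-9.
The segregation rule (Code H-9 with Code H-1) does not apply to Code H-4 with Code H-9.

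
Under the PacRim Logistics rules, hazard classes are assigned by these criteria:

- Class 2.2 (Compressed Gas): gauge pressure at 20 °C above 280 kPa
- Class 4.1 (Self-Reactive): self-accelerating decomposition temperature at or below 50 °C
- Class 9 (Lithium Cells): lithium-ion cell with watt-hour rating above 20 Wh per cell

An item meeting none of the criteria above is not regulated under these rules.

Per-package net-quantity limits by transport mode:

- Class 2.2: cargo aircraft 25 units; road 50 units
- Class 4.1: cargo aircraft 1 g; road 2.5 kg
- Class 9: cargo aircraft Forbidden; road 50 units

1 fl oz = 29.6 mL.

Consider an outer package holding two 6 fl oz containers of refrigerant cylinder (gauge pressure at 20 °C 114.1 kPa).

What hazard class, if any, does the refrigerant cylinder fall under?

Not regulated

gauge pressure at 20 °C 114.1 kPa is not above 280 kPa, so Class 2.2 does not apply.
No criterion is met, so the item is not regulated.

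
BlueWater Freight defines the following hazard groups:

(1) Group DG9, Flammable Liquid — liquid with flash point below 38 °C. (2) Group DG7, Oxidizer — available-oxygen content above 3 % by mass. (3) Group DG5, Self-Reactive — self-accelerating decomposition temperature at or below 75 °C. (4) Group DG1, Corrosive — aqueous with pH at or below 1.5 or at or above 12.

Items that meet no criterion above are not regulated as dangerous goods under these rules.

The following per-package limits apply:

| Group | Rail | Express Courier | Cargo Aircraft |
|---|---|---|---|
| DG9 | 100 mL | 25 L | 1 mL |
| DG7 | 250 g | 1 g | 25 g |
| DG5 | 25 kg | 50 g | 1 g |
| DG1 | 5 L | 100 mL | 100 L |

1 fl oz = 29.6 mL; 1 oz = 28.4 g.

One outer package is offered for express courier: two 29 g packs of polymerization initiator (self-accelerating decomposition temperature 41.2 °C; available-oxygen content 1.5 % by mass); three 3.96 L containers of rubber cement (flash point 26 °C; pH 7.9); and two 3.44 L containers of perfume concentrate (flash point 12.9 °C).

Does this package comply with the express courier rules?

No

Self-accelerating decomposition temperature 41.2 °C meets the Group DG5 criterion (Self-Reactive), so the polymerization initiator is Group DG5.
Rubber cement: flash point 26 °C < 38 °C → Group DG9 (Flammable Liquid).
The perfume concentrate has flash point 12.9 °C, which is < 38 °C, so it is Group DG9 (Flammable Liquid).
Total Group DG9: (three 3.96 L containers = 11.88 L) + (two 3.44 L containers = 6.88 L) = 18.76 L.
18.76 L ≤ 25 L (express courier limit, Group DG9) — within limit.
Group DG5 quantity: two 29 g packs = 58 g.
58 g > 50 g (express courier limit, Group DG5) — over the limit.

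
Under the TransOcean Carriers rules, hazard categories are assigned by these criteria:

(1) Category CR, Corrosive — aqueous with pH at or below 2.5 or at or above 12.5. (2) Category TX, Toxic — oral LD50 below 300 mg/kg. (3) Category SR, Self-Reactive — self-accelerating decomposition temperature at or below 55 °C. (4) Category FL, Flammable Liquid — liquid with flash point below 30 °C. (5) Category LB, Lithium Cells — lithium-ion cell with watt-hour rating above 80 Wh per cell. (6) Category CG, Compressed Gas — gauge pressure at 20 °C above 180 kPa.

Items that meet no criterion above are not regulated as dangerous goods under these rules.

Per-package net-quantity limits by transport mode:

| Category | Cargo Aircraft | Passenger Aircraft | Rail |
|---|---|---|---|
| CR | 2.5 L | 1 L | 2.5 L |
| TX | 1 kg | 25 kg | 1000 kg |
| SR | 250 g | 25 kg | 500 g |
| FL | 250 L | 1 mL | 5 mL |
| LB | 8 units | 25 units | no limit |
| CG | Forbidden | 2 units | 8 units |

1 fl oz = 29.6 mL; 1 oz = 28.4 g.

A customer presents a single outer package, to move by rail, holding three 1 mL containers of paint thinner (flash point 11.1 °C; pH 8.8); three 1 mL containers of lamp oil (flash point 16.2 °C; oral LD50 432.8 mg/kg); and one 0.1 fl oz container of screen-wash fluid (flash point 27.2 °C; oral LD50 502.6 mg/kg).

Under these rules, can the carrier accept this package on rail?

No

Flash point 11.1 °C meets the Category FL criterion (Flammable Liquid), so the paint thinner is Category FL.
The lamp oil has flash point 16.2 °C, which is < 30 °C, so it is Category FL (Flammable Liquid).
Flash point 27.2 °C meets the Category FL criterion (Flammable Liquid), so the screen-wash fluid is Category FL.
Total Category FL: (three 1 mL containers = 3 mL) + (three 1 mL containers = 3 mL) + (one 0.1 fl oz container = 2.96 mL) = 8.96 mL.
8.96 mL exceeds the rail limit of 5 mL for Category FL.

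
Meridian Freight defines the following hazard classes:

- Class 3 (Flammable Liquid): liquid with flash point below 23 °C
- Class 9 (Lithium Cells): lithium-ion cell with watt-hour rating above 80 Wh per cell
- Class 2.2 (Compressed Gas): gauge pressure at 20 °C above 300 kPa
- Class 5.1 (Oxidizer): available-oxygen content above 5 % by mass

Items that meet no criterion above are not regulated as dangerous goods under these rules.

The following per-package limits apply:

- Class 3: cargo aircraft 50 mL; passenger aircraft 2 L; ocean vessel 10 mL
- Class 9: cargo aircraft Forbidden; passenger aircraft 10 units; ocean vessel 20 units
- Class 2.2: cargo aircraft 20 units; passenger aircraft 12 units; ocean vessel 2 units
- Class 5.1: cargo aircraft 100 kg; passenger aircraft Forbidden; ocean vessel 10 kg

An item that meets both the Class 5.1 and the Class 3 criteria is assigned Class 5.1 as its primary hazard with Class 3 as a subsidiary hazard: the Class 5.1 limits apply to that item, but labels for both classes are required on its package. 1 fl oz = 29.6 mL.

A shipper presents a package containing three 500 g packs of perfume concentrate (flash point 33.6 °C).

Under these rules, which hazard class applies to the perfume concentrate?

flash point 33.6 °C is not below 23 °C, so Class 3 does not apply.
No criterion is met, so the item is not regulated.

Not regulated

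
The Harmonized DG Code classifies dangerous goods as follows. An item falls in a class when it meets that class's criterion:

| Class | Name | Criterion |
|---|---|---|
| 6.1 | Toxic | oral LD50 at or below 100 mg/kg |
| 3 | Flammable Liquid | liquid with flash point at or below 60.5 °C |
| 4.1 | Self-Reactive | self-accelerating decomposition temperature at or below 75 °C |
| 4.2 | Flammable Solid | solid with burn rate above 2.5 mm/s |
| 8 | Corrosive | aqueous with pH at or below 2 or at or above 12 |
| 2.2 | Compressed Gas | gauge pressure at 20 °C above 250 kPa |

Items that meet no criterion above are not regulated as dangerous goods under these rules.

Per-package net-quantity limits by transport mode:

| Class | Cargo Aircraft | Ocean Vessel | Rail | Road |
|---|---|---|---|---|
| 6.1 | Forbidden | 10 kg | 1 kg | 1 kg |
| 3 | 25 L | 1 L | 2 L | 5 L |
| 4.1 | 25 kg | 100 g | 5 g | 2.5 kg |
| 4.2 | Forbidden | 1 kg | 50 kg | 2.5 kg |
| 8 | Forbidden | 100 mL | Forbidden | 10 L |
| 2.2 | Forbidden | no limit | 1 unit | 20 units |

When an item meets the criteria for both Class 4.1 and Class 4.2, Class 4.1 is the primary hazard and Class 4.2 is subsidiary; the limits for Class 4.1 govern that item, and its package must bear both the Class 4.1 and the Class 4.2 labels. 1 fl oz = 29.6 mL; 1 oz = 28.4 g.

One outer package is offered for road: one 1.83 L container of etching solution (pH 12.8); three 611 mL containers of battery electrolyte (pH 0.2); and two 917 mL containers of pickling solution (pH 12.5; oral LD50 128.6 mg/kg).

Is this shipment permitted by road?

pH 12.8 meets the Class 8 criterion (Corrosive), so the etching solution is Class 8.
pH 0.2 meets the Class 8 criterion (Corrosive), so the battery electrolyte is Class 8.
Pickling solution: pH 12.5 ≥ 12 → Class 8 (Corrosive).
Class 8 net quantity: 1.83 L + (three 611 mL containers = 1.833 L) + (two 917 mL containers = 1.834 L) = 5.497 L.
5.497 L is within the road limit of 10 L for Class 8.

Yes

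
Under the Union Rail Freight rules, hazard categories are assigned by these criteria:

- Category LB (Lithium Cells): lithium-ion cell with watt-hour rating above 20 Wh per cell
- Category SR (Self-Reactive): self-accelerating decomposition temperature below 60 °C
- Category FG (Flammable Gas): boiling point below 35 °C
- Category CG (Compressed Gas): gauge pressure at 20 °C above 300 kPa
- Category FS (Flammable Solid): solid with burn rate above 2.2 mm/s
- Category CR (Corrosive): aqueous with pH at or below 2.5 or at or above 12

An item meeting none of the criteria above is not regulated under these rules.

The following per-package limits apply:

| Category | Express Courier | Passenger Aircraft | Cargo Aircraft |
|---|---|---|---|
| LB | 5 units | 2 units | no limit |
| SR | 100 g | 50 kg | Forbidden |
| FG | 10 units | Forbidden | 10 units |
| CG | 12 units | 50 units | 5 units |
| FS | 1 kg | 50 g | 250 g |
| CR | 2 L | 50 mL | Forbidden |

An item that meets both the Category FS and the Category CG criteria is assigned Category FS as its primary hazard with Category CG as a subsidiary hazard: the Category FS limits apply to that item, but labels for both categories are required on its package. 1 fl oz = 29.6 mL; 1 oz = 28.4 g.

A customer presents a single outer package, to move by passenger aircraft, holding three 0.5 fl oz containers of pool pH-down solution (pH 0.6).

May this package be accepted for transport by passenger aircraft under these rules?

With pH 0.6 (≤ 2.5), the pool pH-down solution falls in Category CR.
Category CR quantity: three 0.5 fl oz containers = 44.4 mL.
44.4 mL ≤ 50 mL (passenger aircraft limit, Category CR) — within limit.

Yes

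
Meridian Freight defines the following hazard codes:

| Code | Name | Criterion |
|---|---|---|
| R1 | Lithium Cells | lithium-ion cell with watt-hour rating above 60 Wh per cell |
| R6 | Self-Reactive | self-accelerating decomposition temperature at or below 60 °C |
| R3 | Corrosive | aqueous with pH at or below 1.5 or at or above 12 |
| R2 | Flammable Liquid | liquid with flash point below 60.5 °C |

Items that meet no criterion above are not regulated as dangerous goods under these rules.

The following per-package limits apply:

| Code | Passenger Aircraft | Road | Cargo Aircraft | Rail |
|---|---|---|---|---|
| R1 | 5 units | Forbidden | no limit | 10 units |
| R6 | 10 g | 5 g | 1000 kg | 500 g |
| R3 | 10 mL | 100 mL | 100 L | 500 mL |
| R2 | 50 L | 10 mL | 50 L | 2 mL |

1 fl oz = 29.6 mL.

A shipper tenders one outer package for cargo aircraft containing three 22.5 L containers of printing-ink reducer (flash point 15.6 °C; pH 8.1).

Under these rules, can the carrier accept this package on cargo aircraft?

No

Printing-ink reducer: flash point 15.6 °C < 60.5 °C → Code R2 (Flammable Liquid).
Code R2 quantity: three 22.5 L containers = 67.5 L.
67.5 L exceeds the cargo aircraft limit of 50 L for Code R2.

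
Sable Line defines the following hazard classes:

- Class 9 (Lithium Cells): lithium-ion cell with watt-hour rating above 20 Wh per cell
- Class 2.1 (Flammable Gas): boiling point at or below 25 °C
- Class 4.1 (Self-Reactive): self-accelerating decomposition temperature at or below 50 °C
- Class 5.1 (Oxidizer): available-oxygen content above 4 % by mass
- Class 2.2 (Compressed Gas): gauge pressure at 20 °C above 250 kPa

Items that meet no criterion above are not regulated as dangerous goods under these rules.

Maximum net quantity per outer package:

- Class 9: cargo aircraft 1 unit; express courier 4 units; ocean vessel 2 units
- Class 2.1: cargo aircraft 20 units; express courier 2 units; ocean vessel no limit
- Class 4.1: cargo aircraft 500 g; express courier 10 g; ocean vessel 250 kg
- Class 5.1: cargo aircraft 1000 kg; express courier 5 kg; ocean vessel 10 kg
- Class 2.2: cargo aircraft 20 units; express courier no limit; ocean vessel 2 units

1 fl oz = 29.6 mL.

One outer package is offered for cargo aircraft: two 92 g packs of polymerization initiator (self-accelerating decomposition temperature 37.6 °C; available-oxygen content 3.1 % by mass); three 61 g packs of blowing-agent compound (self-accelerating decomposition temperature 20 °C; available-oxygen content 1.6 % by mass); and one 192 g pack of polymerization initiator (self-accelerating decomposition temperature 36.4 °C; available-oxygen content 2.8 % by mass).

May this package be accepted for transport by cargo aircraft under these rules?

No

Self-accelerating decomposition temperature 37.6 °C meets the Class 4.1 criterion (Self-Reactive), so the polymerization initiator is Class 4.1.
Self-accelerating decomposition temperature 20 °C meets the Class 4.1 criterion (Self-Reactive), so the blowing-agent compound is Class 4.1.
The polymerization initiator has self-accelerating decomposition temperature 36.4 °C, which is ≤ 50 °C, so it is Class 4.1 (Self-Reactive).
Total Class 4.1: (two 92 g packs = 184 g) + (three 61 g packs = 183 g) + 192 g = 559 g.
559 g exceeds the cargo aircraft limit of 500 g for Class 4.1.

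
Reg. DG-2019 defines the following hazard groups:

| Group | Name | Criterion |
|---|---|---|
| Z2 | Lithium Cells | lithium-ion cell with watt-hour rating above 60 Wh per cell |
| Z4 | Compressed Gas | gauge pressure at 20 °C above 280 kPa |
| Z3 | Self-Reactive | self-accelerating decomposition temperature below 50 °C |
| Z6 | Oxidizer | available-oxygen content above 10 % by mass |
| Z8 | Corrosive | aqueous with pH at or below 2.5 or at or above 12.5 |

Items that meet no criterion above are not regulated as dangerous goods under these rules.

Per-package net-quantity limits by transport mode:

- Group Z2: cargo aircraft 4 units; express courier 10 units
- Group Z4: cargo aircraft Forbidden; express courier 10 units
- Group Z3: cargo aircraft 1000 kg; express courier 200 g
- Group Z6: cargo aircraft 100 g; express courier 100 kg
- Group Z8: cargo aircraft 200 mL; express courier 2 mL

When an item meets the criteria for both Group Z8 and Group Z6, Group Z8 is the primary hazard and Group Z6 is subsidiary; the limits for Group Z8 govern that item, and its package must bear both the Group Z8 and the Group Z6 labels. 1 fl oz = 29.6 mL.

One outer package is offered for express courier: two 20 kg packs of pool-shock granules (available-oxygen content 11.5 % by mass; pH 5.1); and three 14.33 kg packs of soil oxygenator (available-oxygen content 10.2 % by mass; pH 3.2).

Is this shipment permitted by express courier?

Yes

Available-oxygen content 11.5 % by mass meets the Group Z6 criterion (Oxidizer), so the pool-shock granules are Group Z6.
Soil oxygenator: available-oxygen content 10.2 % by mass > 10 % by mass → Group Z6 (Oxidizer).
Total Group Z6: (two 20 kg packs = 40 kg) + (three 14.33 kg packs = 42.99 kg) = 82.99 kg.
82.99 kg ≤ 100 kg (express courier limit, Group Z6) — within limit.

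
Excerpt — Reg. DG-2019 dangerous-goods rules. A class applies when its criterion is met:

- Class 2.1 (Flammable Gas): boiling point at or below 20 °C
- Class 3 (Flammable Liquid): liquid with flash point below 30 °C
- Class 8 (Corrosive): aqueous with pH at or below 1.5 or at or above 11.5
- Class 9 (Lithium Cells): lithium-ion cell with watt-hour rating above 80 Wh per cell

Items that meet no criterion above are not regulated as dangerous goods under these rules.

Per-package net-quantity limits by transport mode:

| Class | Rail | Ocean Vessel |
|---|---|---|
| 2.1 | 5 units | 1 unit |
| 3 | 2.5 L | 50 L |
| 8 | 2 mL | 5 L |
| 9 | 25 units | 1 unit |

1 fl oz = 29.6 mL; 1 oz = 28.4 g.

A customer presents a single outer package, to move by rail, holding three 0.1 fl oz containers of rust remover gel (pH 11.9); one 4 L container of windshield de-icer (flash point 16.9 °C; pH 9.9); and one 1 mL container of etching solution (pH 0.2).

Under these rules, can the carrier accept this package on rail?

No

Rust remover gel: pH 11.9 ≥ 11.5 → Class 8 (Corrosive).
Windshield de-icer: flash point 16.9 °C < 30 °C → Class 3 (Flammable Liquid).
Etching solution: pH 0.2 ≤ 1.5 → Class 8 (Corrosive).
Total Class 8: (three 0.1 fl oz containers = 8.88 mL) + 1 mL = 9.88 mL.
That exceeds the Class 8 rail limit of 2 mL.
Class 3 quantity: 4 L.
4 L exceeds the rail limit of 2.5 L for Class 3.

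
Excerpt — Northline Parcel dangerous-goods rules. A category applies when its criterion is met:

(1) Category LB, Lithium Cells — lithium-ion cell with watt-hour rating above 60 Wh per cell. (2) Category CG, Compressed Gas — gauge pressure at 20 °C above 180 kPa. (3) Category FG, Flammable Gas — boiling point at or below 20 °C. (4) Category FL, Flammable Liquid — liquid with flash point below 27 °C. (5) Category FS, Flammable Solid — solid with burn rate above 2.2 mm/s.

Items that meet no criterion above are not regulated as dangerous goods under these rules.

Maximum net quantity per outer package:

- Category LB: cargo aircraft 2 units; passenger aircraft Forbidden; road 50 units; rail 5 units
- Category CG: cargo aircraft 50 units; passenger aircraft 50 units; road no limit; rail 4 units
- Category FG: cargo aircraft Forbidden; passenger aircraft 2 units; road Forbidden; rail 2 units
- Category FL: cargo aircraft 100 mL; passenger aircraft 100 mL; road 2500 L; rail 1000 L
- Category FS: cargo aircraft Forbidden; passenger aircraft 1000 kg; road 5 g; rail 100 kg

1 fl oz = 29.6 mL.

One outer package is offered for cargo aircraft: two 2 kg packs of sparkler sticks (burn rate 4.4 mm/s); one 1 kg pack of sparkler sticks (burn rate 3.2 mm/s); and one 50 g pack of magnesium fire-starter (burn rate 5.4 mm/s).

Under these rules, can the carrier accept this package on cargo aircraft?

The sparkler sticks have burn rate 4.4 mm/s, which is > 2.2 mm/s, so they are Category FS (Flammable Solid).
Burn rate 3.2 mm/s meets the Category FS criterion (Flammable Solid), so the sparkler sticks are Category FS.
The magnesium fire-starter has burn rate 5.4 mm/s, which is > 2.2 mm/s, so it is Category FS (Flammable Solid).
Category FS net quantity: (two 2 kg packs = 4 kg) + 1 kg + 50 g = 5.05 kg.
By cargo aircraft, Category FS is Forbidden regardless of quantity.

No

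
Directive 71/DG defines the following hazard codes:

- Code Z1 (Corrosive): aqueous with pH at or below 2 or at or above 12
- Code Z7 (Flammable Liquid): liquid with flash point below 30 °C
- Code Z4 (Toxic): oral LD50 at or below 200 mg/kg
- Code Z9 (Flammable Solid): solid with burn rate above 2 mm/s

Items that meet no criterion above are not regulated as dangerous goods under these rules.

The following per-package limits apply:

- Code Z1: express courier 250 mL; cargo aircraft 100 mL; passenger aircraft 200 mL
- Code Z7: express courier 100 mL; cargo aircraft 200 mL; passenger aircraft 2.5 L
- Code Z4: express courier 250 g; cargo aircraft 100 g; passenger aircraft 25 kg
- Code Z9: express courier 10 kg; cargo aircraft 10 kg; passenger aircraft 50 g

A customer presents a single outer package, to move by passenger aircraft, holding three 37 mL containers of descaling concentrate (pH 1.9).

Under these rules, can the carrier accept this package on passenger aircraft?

Yes

The descaling concentrate has pH 1.9, which is ≤ 2, so it is Code Z1 (Corrosive).
Code Z1 quantity: three 37 mL containers = 111 mL.
111 mL ≤ 200 mL (passenger aircraft limit, Code Z1) — within limit.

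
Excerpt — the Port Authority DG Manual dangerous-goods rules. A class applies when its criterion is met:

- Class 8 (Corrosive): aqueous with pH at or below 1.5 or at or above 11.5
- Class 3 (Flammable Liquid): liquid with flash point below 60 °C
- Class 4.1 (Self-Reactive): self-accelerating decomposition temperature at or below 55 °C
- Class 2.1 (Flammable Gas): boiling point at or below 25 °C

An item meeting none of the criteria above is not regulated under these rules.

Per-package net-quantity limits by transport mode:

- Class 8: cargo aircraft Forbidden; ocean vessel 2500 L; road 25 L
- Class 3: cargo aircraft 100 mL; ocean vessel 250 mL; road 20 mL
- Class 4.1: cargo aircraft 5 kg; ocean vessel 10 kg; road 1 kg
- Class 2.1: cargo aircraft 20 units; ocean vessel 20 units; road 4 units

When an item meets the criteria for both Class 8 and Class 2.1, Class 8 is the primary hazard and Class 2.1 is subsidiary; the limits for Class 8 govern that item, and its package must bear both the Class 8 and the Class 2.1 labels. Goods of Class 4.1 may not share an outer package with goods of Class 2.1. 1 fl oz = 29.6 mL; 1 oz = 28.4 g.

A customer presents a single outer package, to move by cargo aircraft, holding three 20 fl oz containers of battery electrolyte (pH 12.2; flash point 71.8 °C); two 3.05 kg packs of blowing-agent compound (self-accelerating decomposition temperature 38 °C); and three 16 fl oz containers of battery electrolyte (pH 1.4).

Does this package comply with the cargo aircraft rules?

The battery electrolyte has pH 12.2, which is ≥ 11.5, so it is Class 8 (Corrosive).
The blowing-agent compound has self-accelerating decomposition temperature 38 °C, which is ≤ 55 °C, so it is Class 4.1 (Self-Reactive).
With pH 1.4 (≤ 1.5), the battery electrolyte falls in Class 8.
Class 8 net quantity: (three 20 fl oz containers = 1.776 L) + (three 16 fl oz containers = 1420.8 mL) = 3196.8 mL.
By cargo aircraft, Class 8 is Forbidden regardless of quantity.
Class 4.1 quantity: two 3.05 kg packs = 6.1 kg.
6.1 kg exceeds the cargo aircraft limit of 5 kg for Class 4.1.
The segregation rule (Class 4.1 with Class 2.1) does not apply to Class 8 with Class 4.1.

No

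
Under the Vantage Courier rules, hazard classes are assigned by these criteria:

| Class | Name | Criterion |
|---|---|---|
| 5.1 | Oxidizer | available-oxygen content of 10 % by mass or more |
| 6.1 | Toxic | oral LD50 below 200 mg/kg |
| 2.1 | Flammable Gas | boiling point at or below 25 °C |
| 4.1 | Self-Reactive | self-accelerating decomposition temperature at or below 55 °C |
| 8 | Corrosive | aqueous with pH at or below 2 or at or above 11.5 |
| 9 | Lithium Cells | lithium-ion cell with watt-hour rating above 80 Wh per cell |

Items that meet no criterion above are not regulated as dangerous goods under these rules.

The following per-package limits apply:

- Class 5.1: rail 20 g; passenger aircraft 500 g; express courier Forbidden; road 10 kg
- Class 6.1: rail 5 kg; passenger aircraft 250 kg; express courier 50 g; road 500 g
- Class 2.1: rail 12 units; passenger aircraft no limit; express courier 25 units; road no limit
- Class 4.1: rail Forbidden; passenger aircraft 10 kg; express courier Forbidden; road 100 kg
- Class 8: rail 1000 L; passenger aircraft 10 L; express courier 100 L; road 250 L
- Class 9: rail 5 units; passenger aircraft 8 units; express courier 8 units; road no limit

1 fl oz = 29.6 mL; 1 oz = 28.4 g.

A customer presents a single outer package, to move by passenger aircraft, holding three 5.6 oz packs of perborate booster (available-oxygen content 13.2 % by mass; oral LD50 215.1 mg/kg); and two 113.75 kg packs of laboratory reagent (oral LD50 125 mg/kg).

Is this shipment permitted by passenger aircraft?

Yes

Available-oxygen content 13.2 % by mass meets the Class 5.1 criterion (Oxidizer), so the perborate booster is Class 5.1.
With oral LD50 125 mg/kg (< 200 mg/kg), the laboratory reagent falls in Class 6.1.
Class 6.1 quantity: two 113.75 kg packs = 227.5 kg.
227.5 kg ≤ 250 kg (passenger aircraft limit, Class 6.1) — within limit.
Class 5.1 quantity: three 5.6 oz packs = 477.12 g.
477.12 g ≤ 500 g (passenger aircraft limit, Class 5.1) — within limit.
Every hazard class is within its passenger aircraft limit and no segregation rule is violated.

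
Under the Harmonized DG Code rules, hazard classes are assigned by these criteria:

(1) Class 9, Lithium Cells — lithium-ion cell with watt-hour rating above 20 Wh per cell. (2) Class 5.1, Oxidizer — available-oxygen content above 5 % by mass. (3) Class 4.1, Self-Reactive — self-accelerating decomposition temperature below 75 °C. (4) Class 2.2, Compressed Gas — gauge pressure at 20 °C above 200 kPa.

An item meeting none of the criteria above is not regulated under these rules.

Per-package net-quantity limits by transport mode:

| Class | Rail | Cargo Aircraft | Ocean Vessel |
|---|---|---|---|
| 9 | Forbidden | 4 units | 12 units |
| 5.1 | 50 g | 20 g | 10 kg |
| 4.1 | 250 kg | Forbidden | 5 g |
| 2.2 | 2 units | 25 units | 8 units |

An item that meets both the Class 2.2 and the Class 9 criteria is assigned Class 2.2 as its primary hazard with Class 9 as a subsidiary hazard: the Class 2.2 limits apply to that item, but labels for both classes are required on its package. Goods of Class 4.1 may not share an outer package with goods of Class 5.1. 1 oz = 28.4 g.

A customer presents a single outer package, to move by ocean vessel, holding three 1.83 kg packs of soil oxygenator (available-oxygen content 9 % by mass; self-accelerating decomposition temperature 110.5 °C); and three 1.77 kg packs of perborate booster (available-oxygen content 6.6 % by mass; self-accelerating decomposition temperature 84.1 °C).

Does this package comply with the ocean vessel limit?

No

With available-oxygen content 9 % by mass (> 5 % by mass), the soil oxygenator falls in Class 5.1.
The perborate booster has available-oxygen content 6.6 % by mass, which is > 5 % by mass, so it is Class 5.1 (Oxidizer).
Total Class 5.1: (three 1.83 kg packs = 5.49 kg) + (three 1.77 kg packs = 5.31 kg) = 10.8 kg.
That exceeds the Class 5.1 ocean vessel limit of 10 kg.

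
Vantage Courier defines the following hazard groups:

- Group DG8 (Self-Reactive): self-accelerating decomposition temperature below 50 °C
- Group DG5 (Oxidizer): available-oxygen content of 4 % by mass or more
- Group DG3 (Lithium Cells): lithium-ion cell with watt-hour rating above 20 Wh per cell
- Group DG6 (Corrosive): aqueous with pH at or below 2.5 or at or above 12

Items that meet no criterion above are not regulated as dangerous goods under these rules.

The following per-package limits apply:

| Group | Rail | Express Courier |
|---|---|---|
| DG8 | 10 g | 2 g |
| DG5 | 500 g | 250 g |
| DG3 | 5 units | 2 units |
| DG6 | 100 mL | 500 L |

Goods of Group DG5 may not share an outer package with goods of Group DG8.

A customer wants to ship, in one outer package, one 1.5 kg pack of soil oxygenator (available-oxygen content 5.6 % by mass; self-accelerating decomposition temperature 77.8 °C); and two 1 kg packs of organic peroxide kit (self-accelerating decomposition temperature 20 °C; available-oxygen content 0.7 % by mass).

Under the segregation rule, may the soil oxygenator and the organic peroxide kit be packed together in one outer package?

Soil oxygenator: available-oxygen content 5.6 % by mass ≥ 4 % by mass → Group DG5 (Oxidizer).
Self-accelerating decomposition temperature 20 °C meets the Group DG8 criterion (Self-Reactive), so the organic peroxide kit is Group DG8.
Group DG5 and Group DG8 may not share an outer package.

No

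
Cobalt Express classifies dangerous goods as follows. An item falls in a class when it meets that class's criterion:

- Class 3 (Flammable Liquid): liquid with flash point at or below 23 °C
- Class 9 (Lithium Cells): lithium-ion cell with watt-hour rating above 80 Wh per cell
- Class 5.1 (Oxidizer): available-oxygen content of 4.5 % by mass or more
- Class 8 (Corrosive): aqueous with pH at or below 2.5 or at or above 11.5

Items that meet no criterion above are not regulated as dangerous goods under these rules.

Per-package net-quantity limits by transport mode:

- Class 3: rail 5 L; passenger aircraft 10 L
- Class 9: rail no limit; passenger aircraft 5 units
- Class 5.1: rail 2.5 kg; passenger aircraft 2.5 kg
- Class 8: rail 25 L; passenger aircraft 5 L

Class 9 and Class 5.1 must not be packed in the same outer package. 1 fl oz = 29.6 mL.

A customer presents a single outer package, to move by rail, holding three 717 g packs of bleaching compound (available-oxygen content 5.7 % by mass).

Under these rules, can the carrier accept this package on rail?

The bleaching compound has available-oxygen content 5.7 % by mass, which is ≥ 4.5 % by mass, so it is Class 5.1 (Oxidizer).
Class 5.1 quantity: three 717 g packs = 2.151 kg.
That is within the Class 5.1 rail limit of 2.5 kg.

Yes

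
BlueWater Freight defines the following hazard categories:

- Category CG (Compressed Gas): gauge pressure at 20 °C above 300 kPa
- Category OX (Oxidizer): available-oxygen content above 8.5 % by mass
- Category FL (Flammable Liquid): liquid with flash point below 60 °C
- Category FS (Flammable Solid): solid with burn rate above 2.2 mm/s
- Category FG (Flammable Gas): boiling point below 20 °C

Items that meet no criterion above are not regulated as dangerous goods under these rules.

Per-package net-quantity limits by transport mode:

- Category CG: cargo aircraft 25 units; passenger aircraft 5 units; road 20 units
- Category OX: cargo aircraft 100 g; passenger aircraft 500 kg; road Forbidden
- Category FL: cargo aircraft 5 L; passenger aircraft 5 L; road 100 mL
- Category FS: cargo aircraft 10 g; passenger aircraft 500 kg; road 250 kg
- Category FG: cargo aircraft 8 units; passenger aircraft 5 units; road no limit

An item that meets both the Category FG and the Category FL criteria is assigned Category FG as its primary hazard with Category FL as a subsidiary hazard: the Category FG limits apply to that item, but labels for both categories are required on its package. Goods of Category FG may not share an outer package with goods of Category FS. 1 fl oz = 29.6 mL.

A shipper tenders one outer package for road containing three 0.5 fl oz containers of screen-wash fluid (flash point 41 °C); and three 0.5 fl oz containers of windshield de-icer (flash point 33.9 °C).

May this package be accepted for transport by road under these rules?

Yes

Screen-wash fluid: flash point 41 °C < 60 °C → Category FL (Flammable Liquid).
With flash point 33.9 °C (< 60 °C), the windshield de-icer falls in Category FL.
Total Category FL: (three 0.5 fl oz containers = 44.4 mL) + (three 0.5 fl oz containers = 44.4 mL) = 88.8 mL.
88.8 mL ≤ 100 mL (road limit, Category FL) — within limit.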